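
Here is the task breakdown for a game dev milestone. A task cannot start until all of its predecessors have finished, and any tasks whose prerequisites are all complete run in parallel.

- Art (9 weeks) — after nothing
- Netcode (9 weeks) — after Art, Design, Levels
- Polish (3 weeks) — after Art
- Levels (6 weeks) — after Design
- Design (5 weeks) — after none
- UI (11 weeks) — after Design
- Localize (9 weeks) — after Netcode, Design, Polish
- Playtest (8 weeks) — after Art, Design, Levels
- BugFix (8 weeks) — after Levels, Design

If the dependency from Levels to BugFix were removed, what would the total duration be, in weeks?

29

Before: longest chain Design→Levels→Netcode→Localize = 5+6+9+9 = 29, finish 29.
Without Levels→BugFix, BugFix's earliest start moves from 11 to 5.
After: Design→Levels→Netcode→Localize = 5+6+9+9 = 29 → 29 weeks.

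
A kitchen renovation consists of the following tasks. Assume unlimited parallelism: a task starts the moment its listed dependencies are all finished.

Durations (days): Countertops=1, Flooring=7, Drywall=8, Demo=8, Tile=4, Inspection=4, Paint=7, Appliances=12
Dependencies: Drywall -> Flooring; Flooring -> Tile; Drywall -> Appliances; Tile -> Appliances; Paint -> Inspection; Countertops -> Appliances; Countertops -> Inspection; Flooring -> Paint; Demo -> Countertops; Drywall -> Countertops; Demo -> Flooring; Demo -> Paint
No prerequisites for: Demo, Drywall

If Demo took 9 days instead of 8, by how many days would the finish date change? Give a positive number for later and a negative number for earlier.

1

The binding path is Demo→Flooring→Tile→Appliances = 8+7+4+12 = 31; finish at 31 days.
Since Demo is critical, the +1 change carries straight to that chain (now 32 days).
The critical path is still Demo→Flooring→Tile→Appliances; finish is now 32 days.
Change in finish: 32 − 31 = +1 days.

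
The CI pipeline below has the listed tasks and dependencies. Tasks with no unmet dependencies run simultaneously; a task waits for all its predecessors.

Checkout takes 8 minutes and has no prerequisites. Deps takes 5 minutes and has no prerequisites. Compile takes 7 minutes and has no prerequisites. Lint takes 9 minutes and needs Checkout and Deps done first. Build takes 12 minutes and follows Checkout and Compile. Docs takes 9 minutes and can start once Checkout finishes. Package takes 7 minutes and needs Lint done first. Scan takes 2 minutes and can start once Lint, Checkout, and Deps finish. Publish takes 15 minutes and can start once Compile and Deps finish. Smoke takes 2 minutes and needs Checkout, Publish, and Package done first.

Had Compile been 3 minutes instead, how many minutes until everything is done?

Critical path before the change: Checkout→Lint→Package→Smoke = 8+9+7+2 = 26 giving 26 minutes.
Compile is off the critical path — its longest chain is 24 minutes, giving 2 of slack.
The critical path is still Checkout→Lint→Package→Smoke; finish is now 26 minutes.

26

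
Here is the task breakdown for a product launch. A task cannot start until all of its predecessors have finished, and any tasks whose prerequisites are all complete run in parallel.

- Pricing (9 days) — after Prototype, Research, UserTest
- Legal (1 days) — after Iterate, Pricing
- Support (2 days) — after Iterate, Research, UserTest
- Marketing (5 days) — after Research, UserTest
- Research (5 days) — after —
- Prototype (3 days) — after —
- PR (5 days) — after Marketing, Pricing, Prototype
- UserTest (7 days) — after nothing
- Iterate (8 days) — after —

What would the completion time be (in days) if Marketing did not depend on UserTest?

Original critical path: UserTest→Pricing→PR = 7+9+5 = 21 ⇒ 21 days.
Without UserTest→Marketing, Marketing's earliest start moves from 7 to 5.
New critical path: UserTest→Pricing→PR = 7+9+5 = 21 ⇒ 21 days.

21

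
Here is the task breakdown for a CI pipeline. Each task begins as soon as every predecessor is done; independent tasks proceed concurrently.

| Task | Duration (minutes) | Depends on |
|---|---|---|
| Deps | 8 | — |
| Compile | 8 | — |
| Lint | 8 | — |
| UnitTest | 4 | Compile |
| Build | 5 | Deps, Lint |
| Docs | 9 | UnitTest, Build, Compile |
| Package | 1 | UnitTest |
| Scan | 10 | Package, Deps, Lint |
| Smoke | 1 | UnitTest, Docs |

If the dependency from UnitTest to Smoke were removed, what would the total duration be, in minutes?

Original critical path: Deps→Build→Docs→Smoke = 8+5+9+1 = 23 ⇒ 23 minutes.
Dropping UnitTest→Smoke doesn't change Smoke's earliest start (22); another predecessor still binds.
After: Deps→Build→Docs→Smoke = 8+5+9+1 = 23 → 23 minutes.

23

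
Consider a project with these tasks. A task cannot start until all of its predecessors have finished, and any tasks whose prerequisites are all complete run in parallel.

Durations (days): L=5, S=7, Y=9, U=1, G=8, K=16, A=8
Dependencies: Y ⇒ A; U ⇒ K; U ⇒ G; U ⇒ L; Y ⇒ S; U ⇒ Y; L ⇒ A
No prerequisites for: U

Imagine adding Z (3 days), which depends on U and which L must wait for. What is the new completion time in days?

18

Originally the job takes 18 days.
With Z inserted, L now waits for max(U, Z).
New critical path: U→Y→A = 1+9+8 = 18 ⇒ 18 days.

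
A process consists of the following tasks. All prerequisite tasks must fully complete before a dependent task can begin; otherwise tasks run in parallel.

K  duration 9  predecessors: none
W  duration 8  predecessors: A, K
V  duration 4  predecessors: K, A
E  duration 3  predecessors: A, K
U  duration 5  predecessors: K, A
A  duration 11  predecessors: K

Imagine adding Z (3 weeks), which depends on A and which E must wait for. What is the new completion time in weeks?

Originally the plan takes 28 weeks.
With Z inserted, E now waits for max(A, K, Z).
New critical path: K→A→W = 9+11+8 = 28 ⇒ 28 weeks.

28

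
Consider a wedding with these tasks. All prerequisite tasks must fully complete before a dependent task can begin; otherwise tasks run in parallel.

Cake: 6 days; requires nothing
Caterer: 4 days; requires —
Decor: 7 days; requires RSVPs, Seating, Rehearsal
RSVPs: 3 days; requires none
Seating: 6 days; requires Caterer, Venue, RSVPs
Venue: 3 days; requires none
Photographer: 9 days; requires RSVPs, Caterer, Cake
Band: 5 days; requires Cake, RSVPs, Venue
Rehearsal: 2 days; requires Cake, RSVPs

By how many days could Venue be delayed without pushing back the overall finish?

1

Critical path: Caterer→Seating→Decor = 4+6+7 = 17, so the finish is 17 days.
The longest chain containing Venue totals 16 days.
So Venue can slip 4 − 3 = 1 day.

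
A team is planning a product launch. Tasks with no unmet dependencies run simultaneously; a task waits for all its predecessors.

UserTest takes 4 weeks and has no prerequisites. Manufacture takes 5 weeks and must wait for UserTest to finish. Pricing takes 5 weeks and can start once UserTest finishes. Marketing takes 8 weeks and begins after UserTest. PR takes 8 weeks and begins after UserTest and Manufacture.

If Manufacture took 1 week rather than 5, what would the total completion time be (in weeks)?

Baseline: UserTest→Manufacture→PR = 4+5+8 = 17 → 17 weeks.
Since Manufacture is critical, the -4 change carries straight to that chain (now 13 weeks).
No other chain overtakes it, so the finish is 13 weeks.

13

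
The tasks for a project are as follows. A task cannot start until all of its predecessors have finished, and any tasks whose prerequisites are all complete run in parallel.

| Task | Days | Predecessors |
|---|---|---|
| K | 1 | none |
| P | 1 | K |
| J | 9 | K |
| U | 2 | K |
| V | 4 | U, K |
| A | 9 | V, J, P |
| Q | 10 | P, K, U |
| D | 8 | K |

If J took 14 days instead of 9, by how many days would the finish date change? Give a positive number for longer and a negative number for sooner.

Baseline: K→J→A = 1+9+9 = 19 → 19 days.
Since J is critical, the +5 change carries straight to that chain (now 24 days).
The critical path is still K→J→A; finish is now 24 days.
Change in finish: 24 − 19 = +5 days.

5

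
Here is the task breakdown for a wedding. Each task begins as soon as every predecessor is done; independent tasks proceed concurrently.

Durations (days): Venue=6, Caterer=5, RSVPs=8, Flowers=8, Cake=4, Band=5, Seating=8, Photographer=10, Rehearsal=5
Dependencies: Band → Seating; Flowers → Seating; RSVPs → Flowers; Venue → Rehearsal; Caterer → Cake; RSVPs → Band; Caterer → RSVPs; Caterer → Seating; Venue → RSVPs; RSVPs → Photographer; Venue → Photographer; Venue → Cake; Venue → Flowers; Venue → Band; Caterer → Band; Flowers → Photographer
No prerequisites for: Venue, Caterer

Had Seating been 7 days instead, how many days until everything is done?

Critical path before the change: Venue→RSVPs→Flowers→Photographer = 6+8+8+10 = 32 giving 32 days.
Seating is off the critical path — its longest chain is 30 days, giving 2 of slack.
No other chain overtakes it, so the finish is 32 days.

32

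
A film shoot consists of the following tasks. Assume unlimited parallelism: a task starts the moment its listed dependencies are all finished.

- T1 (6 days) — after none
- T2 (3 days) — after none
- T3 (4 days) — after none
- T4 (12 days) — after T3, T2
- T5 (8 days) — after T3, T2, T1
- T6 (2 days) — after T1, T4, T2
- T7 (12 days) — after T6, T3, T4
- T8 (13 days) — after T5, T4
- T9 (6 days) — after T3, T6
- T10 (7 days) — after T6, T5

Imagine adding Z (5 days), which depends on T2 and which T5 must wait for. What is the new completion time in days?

Originally the schedule takes 30 days.
With Z inserted, T5 now waits for max(T3, T2, T1, Z).
New critical path: T3→T4→T6→T7 = 4+12+2+12 = 30 ⇒ 30 days.

30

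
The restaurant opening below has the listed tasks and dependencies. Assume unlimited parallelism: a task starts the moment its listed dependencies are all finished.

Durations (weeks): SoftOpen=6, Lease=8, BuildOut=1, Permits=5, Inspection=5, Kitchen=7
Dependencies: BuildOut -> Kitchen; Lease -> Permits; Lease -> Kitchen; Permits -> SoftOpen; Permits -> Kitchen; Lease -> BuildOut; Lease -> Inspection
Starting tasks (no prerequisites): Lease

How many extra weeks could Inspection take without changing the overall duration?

7

Critical path: Lease→Permits→Kitchen = 8+5+7 = 20, so the finish is 20 weeks.
The longest chain containing Inspection totals 13 weeks.
Float = 20 − 13 = 7.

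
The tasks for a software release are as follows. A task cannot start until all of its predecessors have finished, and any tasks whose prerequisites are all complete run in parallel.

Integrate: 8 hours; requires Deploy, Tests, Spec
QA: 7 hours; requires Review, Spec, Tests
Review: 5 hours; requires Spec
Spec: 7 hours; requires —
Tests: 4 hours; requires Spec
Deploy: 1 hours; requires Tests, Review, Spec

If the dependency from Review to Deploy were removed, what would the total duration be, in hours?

20

Before: longest chain Spec→Review→Deploy→Integrate = 7+5+1+8 = 21, finish 21.
Without Review→Deploy, Deploy's earliest start moves from 12 to 11.
New critical path: Spec→Tests→Deploy→Integrate = 7+4+1+8 = 20 ⇒ 20 hours.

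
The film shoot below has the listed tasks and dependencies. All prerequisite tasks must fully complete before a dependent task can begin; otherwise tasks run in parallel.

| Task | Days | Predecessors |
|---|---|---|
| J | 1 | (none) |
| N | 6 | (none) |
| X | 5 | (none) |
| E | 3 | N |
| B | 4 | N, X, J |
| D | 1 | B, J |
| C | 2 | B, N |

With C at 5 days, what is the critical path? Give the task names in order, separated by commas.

N, B, C

The binding path is N→B→C = 6+4+2 = 12; finish at 12 days.
Since C is critical, the +3 change carries straight to that chain (now 15 days).
That remains the longest chain; total 15 days.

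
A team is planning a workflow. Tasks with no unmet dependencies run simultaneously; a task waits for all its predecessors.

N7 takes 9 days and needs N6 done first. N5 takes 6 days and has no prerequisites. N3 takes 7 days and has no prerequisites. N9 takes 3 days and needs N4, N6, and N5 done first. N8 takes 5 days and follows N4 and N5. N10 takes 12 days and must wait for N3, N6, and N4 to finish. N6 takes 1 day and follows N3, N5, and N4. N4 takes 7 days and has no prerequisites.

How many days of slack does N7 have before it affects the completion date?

Critical path: N3→N6→N10 = 7+1+12 = 20, so the finish is 20 days.
The longest chain containing N7 totals 17 days.
So N7 can slip 20 − 17 = 3 days.

3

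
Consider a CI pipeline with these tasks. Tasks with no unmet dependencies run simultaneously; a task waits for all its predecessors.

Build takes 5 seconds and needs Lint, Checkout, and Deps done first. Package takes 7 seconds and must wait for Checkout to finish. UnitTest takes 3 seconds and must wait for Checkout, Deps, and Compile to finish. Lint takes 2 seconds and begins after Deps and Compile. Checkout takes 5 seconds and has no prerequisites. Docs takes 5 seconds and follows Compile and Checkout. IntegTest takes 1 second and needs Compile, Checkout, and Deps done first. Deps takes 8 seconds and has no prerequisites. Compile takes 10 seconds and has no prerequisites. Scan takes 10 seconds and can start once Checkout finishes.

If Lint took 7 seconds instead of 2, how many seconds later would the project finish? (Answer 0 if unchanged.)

Actual critical path: Compile→Lint→Build = 10+2+5 = 17 ⇒ 17 seconds.
Lint lies on that path, so at 7 seconds the path becomes 22 seconds.
That remains the longest chain; total 22 seconds.
Change in finish: 22 − 17 = +5 seconds.

5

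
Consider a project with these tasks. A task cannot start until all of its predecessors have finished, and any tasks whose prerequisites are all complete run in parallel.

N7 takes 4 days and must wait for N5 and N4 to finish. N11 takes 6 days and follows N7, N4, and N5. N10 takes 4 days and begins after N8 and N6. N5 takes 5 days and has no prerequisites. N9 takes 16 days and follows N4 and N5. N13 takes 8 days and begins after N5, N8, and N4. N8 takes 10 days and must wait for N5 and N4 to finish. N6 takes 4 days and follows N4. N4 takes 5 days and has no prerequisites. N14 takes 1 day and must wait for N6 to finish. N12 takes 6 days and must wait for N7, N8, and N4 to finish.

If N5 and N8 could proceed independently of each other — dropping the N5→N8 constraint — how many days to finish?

23

Before: longest chain N4→N8→N13 = 5+10+8 = 23, finish 23.
Dropping N5→N8 doesn't change N8's earliest start (5); another predecessor still binds.
The longest chain is now N4→N8→N13 = 5+10+8 = 23, so the plan takes 23 days.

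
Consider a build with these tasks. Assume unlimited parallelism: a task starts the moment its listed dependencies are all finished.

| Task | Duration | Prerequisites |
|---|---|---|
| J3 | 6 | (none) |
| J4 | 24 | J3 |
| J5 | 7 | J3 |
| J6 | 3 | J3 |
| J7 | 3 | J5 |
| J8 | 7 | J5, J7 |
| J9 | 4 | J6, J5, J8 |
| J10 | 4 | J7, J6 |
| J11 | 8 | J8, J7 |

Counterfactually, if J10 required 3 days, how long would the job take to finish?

31

The binding path is J3→J5→J7→J8→J11 = 6+7+3+7+8 = 31; finish at 31 days.
The longest path through J10 is only 20 days, so J10 has float 11.
No other chain overtakes it, so the finish is 31 days.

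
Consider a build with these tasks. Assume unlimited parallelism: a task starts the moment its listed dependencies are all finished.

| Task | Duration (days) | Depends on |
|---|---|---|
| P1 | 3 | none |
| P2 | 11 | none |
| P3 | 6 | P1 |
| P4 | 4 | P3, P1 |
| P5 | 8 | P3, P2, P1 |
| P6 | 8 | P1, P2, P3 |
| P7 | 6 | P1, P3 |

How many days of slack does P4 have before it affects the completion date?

6

The longest chain is P2→P5 = 11+8 = 19; overall finish 19 days.
P4 finishes as early as 13 and must finish by 19.
Slack of P4 = 15 − 9 = 6 days.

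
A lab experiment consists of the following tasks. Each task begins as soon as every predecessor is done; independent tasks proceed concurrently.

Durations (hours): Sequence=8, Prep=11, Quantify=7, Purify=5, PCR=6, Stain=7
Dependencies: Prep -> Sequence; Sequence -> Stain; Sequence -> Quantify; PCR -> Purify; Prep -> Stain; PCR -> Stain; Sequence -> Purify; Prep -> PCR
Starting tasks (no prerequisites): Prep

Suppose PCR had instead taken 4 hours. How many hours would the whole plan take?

The binding path is Prep→Sequence→Stain = 11+8+7 = 26; finish at 26 hours.
PCR is off the critical path — its longest chain is 24 hours, giving 2 of slack.
No other chain overtakes it, so the finish is 26 hours.

26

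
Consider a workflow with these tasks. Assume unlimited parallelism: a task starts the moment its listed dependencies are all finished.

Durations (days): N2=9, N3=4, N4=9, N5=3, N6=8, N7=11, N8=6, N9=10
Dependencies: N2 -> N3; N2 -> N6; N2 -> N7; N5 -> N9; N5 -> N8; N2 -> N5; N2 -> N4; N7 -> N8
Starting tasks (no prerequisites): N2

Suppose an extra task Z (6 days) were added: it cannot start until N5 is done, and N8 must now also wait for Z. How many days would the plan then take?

Originally the plan takes 26 days.
With Z inserted, N8 now waits for max(N5, N7, Z).
New critical path: N2→N7→N8 = 9+11+6 = 26 ⇒ 26 days.

26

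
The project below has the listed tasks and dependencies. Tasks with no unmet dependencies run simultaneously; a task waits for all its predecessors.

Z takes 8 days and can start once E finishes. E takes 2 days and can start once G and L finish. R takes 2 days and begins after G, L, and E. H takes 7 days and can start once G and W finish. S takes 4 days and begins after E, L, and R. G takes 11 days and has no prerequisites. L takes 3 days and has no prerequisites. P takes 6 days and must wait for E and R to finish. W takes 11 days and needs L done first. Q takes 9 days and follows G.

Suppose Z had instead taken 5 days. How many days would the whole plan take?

21

The binding path is G→E→Z = 11+2+8 = 21; finish at 21 days.
Z lies on that path, so at 5 days the path becomes 18 days.
New critical path: L→W→H = 3+11+7 = 21 ⇒ 21 days.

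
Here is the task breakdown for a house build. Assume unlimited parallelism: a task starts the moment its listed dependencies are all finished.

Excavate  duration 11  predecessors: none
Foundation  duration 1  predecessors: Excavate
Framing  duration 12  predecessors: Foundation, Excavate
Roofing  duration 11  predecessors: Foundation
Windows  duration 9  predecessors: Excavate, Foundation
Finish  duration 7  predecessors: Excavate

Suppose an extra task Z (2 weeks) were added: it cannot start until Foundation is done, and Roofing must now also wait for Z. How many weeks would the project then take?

Originally the project takes 24 weeks.
With Z inserted, Roofing now waits for max(Foundation, Z).
New critical path: Excavate→Foundation→Z→Roofing = 11+1+2+11 = 25 ⇒ 25 weeks.

25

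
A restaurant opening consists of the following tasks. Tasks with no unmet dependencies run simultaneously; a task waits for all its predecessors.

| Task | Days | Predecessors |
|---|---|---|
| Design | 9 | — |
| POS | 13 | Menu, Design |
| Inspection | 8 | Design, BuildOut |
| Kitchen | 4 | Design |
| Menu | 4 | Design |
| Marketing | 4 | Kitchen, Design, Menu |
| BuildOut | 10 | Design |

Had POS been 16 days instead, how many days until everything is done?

29

The binding path is Design→BuildOut→Inspection = 9+10+8 = 27; finish at 27 days.
The longest path through POS is only 26 days, so POS has float 1.
Now Design→Menu→POS = 9+4+16 = 29 is longest, so the finish becomes 29 days.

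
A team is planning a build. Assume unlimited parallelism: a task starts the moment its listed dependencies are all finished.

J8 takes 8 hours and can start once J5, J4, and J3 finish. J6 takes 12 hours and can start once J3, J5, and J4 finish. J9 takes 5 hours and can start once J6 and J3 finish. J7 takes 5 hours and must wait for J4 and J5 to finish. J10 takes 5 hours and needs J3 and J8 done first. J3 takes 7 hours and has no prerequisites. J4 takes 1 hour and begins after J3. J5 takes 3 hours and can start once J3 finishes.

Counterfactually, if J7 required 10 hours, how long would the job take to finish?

27

Critical path before the change: J3→J5→J6→J9 = 7+3+12+5 = 27 giving 27 hours.
J7 has 12 hours of float (longest path through it is 15).
The critical path is still J3→J5→J6→J9; finish is now 27 hours.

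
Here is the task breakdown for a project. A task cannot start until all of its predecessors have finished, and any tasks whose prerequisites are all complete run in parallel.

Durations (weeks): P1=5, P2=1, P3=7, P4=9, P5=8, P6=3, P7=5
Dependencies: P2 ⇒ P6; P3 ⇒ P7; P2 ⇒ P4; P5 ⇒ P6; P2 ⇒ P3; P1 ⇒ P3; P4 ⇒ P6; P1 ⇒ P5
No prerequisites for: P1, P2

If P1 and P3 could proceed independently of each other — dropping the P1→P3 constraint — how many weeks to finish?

With the dependency in place, P1→P3→P7 = 5+7+5 = 17 sets the finish at 17 weeks.
Without P1→P3, P3's earliest start moves from 5 to 1.
The longest chain is now P1→P5→P6 = 5+8+3 = 16, so the project takes 16 weeks.

16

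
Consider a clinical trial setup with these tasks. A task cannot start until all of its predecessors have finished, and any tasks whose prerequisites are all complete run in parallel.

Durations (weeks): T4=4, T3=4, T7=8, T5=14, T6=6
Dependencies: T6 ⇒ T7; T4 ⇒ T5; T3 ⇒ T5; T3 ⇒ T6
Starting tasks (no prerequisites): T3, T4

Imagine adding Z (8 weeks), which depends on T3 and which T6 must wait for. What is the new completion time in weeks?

26

Originally the plan takes 18 weeks.
With Z inserted, T6 now waits for max(T3, Z).
New critical path: T3→Z→T6→T7 = 4+8+6+8 = 26 ⇒ 26 weeks.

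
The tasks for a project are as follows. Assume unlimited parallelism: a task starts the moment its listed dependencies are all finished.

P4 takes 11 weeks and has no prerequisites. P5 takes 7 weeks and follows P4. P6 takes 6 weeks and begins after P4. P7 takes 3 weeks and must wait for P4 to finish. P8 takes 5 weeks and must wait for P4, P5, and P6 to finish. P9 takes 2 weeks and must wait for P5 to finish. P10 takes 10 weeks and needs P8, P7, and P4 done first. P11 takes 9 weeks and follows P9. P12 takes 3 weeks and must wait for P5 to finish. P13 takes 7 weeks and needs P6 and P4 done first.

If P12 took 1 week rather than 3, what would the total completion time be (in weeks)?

33

Baseline: P4→P5→P8→P10 = 11+7+5+10 = 33 → 33 weeks.
P12 is off the critical path — its longest chain is 21 weeks, giving 12 of slack.
That remains the longest chain; total 33 weeks.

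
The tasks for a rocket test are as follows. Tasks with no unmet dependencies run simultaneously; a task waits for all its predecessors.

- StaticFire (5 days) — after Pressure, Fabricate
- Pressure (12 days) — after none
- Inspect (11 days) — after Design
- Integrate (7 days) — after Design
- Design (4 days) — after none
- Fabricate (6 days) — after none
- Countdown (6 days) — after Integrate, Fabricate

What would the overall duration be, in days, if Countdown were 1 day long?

17

Actual critical path: Design→Integrate→Countdown = 4+7+6 = 17 ⇒ 17 days.
Since Countdown is critical, the -5 change carries straight to that chain (now 12 days).
New critical path: Pressure→StaticFire = 12+5 = 17 ⇒ 17 days.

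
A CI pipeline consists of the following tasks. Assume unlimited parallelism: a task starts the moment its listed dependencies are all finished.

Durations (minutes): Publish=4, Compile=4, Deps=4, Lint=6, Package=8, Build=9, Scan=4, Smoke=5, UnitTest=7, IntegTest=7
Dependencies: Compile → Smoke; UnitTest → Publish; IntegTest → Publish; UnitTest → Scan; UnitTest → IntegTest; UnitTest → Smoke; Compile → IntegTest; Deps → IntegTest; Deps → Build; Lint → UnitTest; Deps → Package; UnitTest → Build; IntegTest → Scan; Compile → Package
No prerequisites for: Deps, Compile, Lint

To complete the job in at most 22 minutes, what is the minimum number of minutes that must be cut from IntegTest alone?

Current finish: 24 minutes; target: 22.
IntegTest is on every critical path, so each minute cut from IntegTest cuts the finish by one (this holds down to a finish of 22).
Need 24 − 22 = 2 minutes off IntegTest → IntegTest becomes 5 minutes, finish becomes 22.

2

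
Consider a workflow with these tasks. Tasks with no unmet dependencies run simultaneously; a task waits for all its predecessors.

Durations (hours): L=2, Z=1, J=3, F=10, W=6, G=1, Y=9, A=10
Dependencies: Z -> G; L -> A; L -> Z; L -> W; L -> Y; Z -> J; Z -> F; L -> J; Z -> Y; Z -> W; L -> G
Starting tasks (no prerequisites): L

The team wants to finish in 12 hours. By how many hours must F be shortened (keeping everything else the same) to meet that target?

1

Current finish: 13 hours; target: 12.
F is on every critical path, so each hour cut from F cuts the finish by one (this holds down to a finish of 12).
Need 13 − 12 = 1 hour off F → F becomes 9 hours, finish becomes 12.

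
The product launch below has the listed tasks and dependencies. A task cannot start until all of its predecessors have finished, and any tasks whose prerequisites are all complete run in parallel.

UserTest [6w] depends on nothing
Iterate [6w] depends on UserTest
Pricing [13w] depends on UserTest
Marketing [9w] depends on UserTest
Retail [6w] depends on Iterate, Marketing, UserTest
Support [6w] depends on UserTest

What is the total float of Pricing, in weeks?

Critical path: UserTest→Marketing→Retail = 6+9+6 = 21, so the finish is 21 weeks.
Longest path through Pricing: 19 weeks (earliest finish 19, latest finish 21).
Float = 21 − 19 = 2.

2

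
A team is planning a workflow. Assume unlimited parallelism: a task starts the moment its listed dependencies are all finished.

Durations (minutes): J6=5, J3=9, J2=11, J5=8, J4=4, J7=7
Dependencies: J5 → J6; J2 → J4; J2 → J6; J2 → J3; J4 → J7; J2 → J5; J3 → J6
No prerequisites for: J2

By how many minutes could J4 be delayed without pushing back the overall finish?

The longest chain is J2→J3→J6 = 11+9+5 = 25; overall finish 25 minutes.
The longest chain containing J4 totals 22 minutes.
Float = 25 − 22 = 3.

3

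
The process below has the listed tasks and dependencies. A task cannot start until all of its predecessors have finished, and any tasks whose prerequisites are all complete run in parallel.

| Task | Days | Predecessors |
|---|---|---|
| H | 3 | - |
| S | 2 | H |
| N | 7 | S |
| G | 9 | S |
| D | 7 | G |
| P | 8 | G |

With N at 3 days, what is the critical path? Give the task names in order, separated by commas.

As given, the longest chain is H→S→G→P = 3+2+9+8 = 22, so the finish is 22 days.
N is off the critical path — its longest chain is 12 days, giving 10 of slack.
The critical path is still H→S→G→P; finish is now 22 days.

H, S, G, P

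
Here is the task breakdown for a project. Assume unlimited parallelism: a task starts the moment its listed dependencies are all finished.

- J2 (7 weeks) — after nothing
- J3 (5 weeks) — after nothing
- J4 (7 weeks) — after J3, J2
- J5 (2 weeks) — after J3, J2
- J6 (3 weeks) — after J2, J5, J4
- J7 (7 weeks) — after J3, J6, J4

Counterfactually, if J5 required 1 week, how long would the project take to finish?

As given, the longest chain is J2→J4→J6→J7 = 7+7+3+7 = 24, so the finish is 24 weeks.
J5 is off the critical path — its longest chain is 19 weeks, giving 5 of slack.
The critical path is still J2→J4→J6→J7; finish is now 24 weeks.

24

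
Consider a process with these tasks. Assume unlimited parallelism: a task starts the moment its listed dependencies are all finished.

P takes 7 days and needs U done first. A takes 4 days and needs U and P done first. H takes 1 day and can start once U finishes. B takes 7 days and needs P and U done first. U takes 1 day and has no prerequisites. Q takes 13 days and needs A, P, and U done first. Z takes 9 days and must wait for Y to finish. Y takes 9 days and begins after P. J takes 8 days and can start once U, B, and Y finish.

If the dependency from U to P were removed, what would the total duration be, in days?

25

With the dependency in place, U→P→Y→Z = 1+7+9+9 = 26 sets the finish at 26 days.
Without U→P, P's earliest start moves from 1 to 0.
After: P→Y→Z = 7+9+9 = 25 → 25 days.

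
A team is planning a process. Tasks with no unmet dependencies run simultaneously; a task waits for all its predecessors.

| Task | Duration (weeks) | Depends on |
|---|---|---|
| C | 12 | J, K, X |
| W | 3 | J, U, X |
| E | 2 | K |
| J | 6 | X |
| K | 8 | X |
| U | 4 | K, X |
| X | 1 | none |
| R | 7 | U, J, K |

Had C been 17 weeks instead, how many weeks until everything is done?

26

Baseline: X→K→C = 1+8+12 = 21 → 21 weeks.
Since C is critical, the +5 change carries straight to that chain (now 26 weeks).
No other chain overtakes it, so the finish is 26 weeks.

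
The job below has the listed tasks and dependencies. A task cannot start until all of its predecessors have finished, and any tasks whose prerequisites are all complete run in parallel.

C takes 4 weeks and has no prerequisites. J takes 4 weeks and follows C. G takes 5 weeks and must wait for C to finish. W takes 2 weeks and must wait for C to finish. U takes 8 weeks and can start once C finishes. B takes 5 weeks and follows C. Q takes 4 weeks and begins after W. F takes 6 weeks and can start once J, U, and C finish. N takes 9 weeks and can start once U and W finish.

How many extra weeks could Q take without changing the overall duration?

The longest chain is C→U→N = 4+8+9 = 21; overall finish 21 weeks.
Q finishes as early as 10 and must finish by 21.
So Q can slip 21 − 10 = 11 weeks.

11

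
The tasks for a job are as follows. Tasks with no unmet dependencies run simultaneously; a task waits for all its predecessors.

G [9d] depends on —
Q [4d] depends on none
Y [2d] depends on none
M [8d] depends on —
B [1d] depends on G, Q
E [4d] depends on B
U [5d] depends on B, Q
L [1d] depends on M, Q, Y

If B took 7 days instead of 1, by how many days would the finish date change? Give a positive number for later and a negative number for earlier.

The binding path is G→B→U = 9+1+5 = 15; finish at 15 days.
B lies on that path, so at 7 days the path becomes 21 days.
That remains the longest chain; total 21 days.
Change in finish: 21 − 15 = +6 days.

6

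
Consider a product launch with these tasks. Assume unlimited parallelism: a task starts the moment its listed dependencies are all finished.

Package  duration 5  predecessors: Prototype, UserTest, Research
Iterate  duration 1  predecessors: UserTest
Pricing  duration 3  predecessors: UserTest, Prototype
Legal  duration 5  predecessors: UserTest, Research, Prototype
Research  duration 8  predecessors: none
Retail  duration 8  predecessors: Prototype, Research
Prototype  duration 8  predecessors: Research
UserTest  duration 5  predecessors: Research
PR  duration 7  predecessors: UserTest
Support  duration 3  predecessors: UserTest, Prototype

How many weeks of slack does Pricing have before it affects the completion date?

The longest chain is Research→Prototype→Retail = 8+8+8 = 24; overall finish 24 weeks.
The longest chain containing Pricing totals 19 weeks.
So Pricing can slip 24 − 19 = 5 weeks.

5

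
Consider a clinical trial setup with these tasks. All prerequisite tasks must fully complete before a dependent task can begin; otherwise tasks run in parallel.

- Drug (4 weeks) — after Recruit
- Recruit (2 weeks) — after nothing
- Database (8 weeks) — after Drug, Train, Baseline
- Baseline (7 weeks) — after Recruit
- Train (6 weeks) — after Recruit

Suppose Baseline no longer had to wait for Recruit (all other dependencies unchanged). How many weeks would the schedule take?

16

Before: longest chain Recruit→Baseline→Database = 2+7+8 = 17, finish 17.
Without Recruit→Baseline, Baseline's earliest start moves from 2 to 0.
After: Recruit→Train→Database = 2+6+8 = 16 → 16 weeks.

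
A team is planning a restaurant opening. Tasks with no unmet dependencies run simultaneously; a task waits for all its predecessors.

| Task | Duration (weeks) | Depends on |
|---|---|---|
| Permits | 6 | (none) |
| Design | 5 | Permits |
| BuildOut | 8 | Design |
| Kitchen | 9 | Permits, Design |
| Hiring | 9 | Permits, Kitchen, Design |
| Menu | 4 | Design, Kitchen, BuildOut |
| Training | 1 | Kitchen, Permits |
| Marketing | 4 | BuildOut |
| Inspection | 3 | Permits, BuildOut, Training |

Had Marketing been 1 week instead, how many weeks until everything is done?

29

Critical path before the change: Permits→Design→Kitchen→Hiring = 6+5+9+9 = 29 giving 29 weeks.
The longest path through Marketing is only 23 weeks, so Marketing has float 6.
That remains the longest chain; total 29 weeks.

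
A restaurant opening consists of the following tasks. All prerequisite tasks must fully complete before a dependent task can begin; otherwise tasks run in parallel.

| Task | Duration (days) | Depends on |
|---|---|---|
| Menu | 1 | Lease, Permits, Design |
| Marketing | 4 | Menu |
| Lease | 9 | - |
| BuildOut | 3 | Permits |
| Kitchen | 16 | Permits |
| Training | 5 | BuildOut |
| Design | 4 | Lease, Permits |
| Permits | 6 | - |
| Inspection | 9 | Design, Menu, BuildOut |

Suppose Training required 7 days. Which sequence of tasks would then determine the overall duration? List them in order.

The binding path is Lease→Design→Menu→Inspection = 9+4+1+9 = 23; finish at 23 days.
Training is off the critical path — its longest chain is 14 days, giving 9 of slack.
That remains the longest chain; total 23 days.

Lease, Design, Menu, Inspection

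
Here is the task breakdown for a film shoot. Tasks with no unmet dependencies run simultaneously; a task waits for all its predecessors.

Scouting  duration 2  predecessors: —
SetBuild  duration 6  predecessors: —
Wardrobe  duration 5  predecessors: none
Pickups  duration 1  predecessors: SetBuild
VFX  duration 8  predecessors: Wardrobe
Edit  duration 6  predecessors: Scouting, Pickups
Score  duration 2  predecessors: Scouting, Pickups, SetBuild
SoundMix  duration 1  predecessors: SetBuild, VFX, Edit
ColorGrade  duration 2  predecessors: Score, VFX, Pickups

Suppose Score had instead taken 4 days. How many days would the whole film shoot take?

15

Critical path before the change: Wardrobe→VFX→ColorGrade = 5+8+2 = 15 giving 15 days.
Score is off the critical path — its longest chain is 11 days, giving 4 of slack.
That remains the longest chain; total 15 days.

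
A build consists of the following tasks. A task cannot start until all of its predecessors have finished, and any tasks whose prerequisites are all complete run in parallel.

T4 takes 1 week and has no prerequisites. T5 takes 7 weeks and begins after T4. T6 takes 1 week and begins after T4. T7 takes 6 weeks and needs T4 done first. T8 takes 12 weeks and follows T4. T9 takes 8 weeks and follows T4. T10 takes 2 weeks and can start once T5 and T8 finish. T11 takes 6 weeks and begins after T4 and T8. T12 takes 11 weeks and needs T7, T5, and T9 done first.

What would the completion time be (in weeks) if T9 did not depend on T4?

19

With the dependency in place, T4→T9→T12 = 1+8+11 = 20 sets the finish at 20 weeks.
Without T4→T9, T9's earliest start moves from 1 to 0.
New critical path: T4→T5→T12 = 1+7+11 = 19 ⇒ 19 weeks.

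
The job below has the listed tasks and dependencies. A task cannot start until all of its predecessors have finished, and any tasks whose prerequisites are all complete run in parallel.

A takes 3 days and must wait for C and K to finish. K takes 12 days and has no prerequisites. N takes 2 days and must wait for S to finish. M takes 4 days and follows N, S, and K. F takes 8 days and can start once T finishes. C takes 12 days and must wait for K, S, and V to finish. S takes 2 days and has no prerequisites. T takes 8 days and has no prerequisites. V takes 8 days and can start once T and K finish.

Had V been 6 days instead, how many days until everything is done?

The binding path is K→V→C→A = 12+8+12+3 = 35; finish at 35 days.
V is on the critical path; changing it to 6 makes that path 33 days.
That remains the longest chain; total 33 days.

33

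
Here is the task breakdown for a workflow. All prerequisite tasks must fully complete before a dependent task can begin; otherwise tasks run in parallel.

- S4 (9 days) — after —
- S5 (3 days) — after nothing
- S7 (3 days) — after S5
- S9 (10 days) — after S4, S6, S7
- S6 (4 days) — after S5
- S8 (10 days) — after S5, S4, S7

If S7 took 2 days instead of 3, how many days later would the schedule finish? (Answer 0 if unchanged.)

0

As given, the longest chain is S4→S8 = 9+10 = 19, so the finish is 19 days.
S7 is off the critical path — its longest chain is 16 days, giving 3 of slack.
The critical path is still S4→S8; finish is now 19 days.
Change in finish: 19 − 19 = +0 days.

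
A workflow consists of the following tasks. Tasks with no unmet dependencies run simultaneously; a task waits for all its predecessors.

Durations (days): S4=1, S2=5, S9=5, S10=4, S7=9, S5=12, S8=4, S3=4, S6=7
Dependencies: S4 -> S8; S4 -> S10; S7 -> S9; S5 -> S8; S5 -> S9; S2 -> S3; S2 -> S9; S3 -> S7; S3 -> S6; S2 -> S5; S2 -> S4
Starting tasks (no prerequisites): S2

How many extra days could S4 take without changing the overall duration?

S2→S3→S7→S9 = 5+4+9+5 = 23 sets the makespan at 23 days.
The longest chain containing S4 totals 10 days.
Slack of S4 = 18 − 5 = 13 days.

13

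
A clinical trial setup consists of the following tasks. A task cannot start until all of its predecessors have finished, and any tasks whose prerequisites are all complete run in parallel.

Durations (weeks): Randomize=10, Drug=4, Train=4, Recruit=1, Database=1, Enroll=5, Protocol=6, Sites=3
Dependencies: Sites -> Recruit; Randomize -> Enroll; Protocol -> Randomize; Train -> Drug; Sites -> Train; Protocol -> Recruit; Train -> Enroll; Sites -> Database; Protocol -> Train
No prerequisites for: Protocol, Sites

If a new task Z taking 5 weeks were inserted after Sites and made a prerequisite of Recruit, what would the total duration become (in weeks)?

21

Originally the job takes 21 weeks.
With Z inserted, Recruit now waits for max(Sites, Protocol, Z).
New critical path: Protocol→Randomize→Enroll = 6+10+5 = 21 ⇒ 21 weeks.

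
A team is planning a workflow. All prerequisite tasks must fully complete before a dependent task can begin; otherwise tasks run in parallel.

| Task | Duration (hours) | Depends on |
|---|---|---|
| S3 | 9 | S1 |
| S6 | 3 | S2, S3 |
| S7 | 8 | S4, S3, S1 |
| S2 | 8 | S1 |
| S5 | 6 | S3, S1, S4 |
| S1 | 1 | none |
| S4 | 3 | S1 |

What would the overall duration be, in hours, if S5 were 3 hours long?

Baseline: S1→S3→S7 = 1+9+8 = 18 → 18 hours.
S5 is off the critical path — its longest chain is 16 hours, giving 2 of slack.
The critical path is still S1→S3→S7; finish is now 18 hours.

18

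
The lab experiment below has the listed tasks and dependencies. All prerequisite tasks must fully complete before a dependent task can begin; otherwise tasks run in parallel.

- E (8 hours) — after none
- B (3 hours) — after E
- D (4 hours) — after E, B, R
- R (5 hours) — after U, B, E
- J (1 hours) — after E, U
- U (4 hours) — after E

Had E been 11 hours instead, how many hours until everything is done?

Actual critical path: E→U→R→D = 8+4+5+4 = 21 ⇒ 21 hours.
E is on the critical path; changing it to 11 makes that path 24 hours.
That remains the longest chain; total 24 hours.

24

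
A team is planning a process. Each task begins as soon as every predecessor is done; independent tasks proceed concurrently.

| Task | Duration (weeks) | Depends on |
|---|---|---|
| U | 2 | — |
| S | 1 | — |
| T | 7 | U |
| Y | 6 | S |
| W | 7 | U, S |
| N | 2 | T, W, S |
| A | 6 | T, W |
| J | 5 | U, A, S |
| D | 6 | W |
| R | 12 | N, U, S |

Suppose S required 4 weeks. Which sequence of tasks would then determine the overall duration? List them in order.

S, W, N, R

Actual critical path: U→T→N→R = 2+7+2+12 = 23 ⇒ 23 weeks.
The longest path through S is only 22 weeks, so S has float 1.
Now S→W→N→R = 4+7+2+12 = 25 is longest, so the finish becomes 25 weeks.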